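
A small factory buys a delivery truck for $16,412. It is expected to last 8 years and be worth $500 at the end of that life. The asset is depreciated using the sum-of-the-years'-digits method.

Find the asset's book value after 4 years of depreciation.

$4,920

Depreciable base = $16,412 − $500 = $15,912.
Sum of the years' digits = 8+7+6+5+4+3+2+1 = 36.
Year 1: $15,912 × 8/36 = $3,536. Book value $12,876.
Year 2: $15,912 × 7/36 = $3,094. Book value $9,782.
Year 3: $15,912 × 6/36 = $2,652. Book value $7,130.
Year 4: $15,912 × 5/36 = $2,210. Book value $4,920.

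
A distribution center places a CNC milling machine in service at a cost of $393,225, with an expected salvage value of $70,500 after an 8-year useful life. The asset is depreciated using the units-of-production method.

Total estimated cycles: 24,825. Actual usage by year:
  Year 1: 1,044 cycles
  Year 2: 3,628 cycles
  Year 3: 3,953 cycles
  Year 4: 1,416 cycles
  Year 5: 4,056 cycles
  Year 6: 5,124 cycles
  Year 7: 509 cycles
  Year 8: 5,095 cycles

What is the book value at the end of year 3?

Depreciable base = $393,225 − $70,500 = $322,725.
Rate = $322,725 / 24,825 cycles = $13 per cycle.
Year 1: 1,044 × $13 = $13,572. Book value $379,653.
Year 2: 3,628 × $13 = $47,164. Book value $332,489.
Year 3: 3,953 × $13 = $51,389. Book value $281,100.

$281,100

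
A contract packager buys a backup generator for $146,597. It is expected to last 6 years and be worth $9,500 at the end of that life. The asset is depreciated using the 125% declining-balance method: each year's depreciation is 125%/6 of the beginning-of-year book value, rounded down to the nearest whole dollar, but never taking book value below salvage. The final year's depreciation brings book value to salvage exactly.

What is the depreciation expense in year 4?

Depreciable base = $146,597 − $9,500 = $137,097.
Year 1: ⌊$146,597 × 125%/6⌋ = $30,541. Book value $116,056.
Year 2: ⌊$116,056 × 125%/6⌋ = $24,178. Book value $91,878.
Year 3: ⌊$91,878 × 125%/6⌋ = $19,141. Book value $72,737.
Year 4: ⌊$72,737 × 125%/6⌋ = $15,153. Book value $57,584.

$15,153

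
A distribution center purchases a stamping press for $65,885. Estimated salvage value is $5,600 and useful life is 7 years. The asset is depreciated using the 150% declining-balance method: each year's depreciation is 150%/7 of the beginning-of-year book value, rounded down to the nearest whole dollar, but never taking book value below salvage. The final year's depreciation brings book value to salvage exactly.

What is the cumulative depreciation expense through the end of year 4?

$40,774

Depreciable base = $65,885 − $5,600 = $60,285.
Year 1: ⌊$65,885 × 150%/7⌋ = $14,118. Book value $51,767.
Year 2: ⌊$51,767 × 150%/7⌋ = $11,092. Book value $40,675.
Year 3: ⌊$40,675 × 150%/7⌋ = $8,716. Book value $31,959.
Year 4: ⌊$31,959 × 150%/7⌋ = $6,848. Book value $25,111.
Accumulated through year 4 = $65,885 − $25,111 = $40,774.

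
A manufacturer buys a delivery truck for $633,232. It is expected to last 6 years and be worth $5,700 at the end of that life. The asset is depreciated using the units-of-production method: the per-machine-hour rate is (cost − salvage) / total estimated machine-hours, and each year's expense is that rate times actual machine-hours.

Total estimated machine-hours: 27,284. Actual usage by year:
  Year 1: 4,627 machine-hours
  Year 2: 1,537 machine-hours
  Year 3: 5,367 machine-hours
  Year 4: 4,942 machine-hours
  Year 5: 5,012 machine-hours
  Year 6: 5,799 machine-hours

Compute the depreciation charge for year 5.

Depreciable base = $633,232 − $5,700 = $627,532.
Rate = $627,532 / 27,284 machine-hours = $23 per machine-hour.
Year 1: 4,627 × $23 = $106,421. Book value $526,811.
Year 2: 1,537 × $23 = $35,351. Book value $491,460.
Year 3: 5,367 × $23 = $123,441. Book value $368,019.
Year 4: 4,942 × $23 = $113,666. Book value $254,353.
Year 5: 5,012 × $23 = $115,276. Book value $139,077.

$115,276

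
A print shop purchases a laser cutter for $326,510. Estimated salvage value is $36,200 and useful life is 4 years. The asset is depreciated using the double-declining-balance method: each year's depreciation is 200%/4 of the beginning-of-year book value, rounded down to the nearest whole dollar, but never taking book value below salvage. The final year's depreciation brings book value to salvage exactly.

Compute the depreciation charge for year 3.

Depreciable base = $326,510 − $36,200 = $290,310.
Year 1: ⌊$326,510 × 200%/4⌋ = $163,255. Book value $163,255.
Year 2: ⌊$163,255 × 200%/4⌋ = $81,627. Book value $81,628.
Year 3: ⌊$81,628 × 200%/4⌋ = $40,814. Book value $40,814.

$40,814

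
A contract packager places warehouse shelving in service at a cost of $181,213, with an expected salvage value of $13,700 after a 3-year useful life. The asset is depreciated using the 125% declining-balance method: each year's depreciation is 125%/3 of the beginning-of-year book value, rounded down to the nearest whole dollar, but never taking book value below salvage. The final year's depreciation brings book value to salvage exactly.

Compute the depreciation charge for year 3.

Depreciable base = $181,213 − $13,700 = $167,513.
Year 1: ⌊$181,213 × 125%/3⌋ = $75,505. Book value $105,708.
Year 2: ⌊$105,708 × 125%/3⌋ = $44,045. Book value $61,663.
Year 3 (final): $61,663 − $13,700 = $47,963. Book value $13,700.

$47,963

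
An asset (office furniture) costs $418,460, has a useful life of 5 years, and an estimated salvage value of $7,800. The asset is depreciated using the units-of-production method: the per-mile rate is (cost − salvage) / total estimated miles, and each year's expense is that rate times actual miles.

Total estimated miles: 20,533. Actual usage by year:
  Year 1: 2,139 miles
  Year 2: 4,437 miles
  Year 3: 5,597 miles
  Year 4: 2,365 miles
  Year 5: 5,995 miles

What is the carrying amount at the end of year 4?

Depreciable base = $418,460 − $7,800 = $410,660.
Rate = $410,660 / 20,533 miles = $20 per mile.
Year 1: 2,139 × $20 = $42,780. Book value $375,680.
Year 2: 4,437 × $20 = $88,740. Book value $286,940.
Year 3: 5,597 × $20 = $111,940. Book value $175,000.
Year 4: 2,365 × $20 = $47,300. Book value $127,700.

$127,700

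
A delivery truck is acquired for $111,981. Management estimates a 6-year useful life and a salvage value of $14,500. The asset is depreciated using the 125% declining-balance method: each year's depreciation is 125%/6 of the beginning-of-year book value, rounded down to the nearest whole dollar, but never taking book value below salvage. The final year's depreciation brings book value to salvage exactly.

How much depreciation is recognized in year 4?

Depreciable base = $111,981 − $14,500 = $97,481.
Year 1: ⌊$111,981 × 125%/6⌋ = $23,329. Book value $88,652.
Year 2: ⌊$88,652 × 125%/6⌋ = $18,469. Book value $70,183.
Year 3: ⌊$70,183 × 125%/6⌋ = $14,621. Book value $55,562.
Year 4: ⌊$55,562 × 125%/6⌋ = $11,575. Book value $43,987.

$11,575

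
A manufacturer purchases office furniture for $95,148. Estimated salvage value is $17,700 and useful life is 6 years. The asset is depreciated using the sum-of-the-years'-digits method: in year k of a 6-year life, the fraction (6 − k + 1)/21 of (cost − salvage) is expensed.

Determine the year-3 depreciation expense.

$14,752

Depreciable base = $95,148 − $17,700 = $77,448.
Sum of the years' digits = 6+5+4+3+2+1 = 21.
Year 1: $77,448 × 6/21 = $22,128. Book value $73,020.
Year 2: $77,448 × 5/21 = $18,440. Book value $54,580.
Year 3: $77,448 × 4/21 = $14,752. Book value $39,828.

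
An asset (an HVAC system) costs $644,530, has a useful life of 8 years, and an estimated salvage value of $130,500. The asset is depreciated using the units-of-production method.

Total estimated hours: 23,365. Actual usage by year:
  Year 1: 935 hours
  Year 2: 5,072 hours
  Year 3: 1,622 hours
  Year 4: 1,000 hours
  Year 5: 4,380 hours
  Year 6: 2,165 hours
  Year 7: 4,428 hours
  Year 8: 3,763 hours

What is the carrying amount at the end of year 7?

$213,286

Depreciable base = $644,530 − $130,500 = $514,030.
Rate = $514,030 / 23,365 hours = $22 per hour.
Year 1: 935 × $22 = $20,570. Book value $623,960.
Year 2: 5,072 × $22 = $111,584. Book value $512,376.
Year 3: 1,622 × $22 = $35,684. Book value $476,692.
Year 4: 1,000 × $22 = $22,000. Book value $454,692.
Year 5: 4,380 × $22 = $96,360. Book value $358,332.
Year 6: 2,165 × $22 = $47,630. Book value $310,702.
Year 7: 4,428 × $22 = $97,416. Book value $213,286.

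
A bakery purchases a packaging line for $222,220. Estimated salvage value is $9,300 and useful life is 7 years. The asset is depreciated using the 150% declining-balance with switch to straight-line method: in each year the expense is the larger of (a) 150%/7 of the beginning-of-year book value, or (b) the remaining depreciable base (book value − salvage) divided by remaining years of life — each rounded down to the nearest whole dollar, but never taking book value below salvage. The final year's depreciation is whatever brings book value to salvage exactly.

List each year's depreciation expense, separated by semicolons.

Depreciable base = $222,220 − $9,300 = $212,920.
Year 1: DB = ⌊$222,220 × 150%/7⌋ = $47,618; SL = ⌊$212,920/7⌋ = $30,417 → take DB $47,618. Book value $174,602.
Year 2: DB = ⌊$174,602 × 150%/7⌋ = $37,414; SL = ⌊$165,302/6⌋ = $27,550 → take DB $37,414. Book value $137,188.
Year 3: DB = ⌊$137,188 × 150%/7⌋ = $29,397; SL = ⌊$127,888/5⌋ = $25,577 → take DB $29,397. Book value $107,791.
Year 4: DB = ⌊$107,791 × 150%/7⌋ = $23,098; SL = ⌊$98,491/4⌋ = $24,622 → take SL $24,622. Book value $83,169.
Year 5: DB = ⌊$83,169 × 150%/7⌋ = $17,821; SL = ⌊$73,869/3⌋ = $24,623 → take SL $24,623. Book value $58,546.
Year 6: DB = ⌊$58,546 × 150%/7⌋ = $12,545; SL = ⌊$49,246/2⌋ = $24,623 → take SL $24,623. Book value $33,923.
Year 7 (final): $33,923 − $9,300 = $24,623. Book value $9,300.

$47,618; $37,414; $29,397; $24,622; $24,623; $24,623; $24,623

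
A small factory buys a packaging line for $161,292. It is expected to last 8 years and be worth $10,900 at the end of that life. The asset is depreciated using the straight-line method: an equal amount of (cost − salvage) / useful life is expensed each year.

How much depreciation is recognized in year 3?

Depreciable base = $161,292 − $10,900 = $150,392.
Annual expense = $150,392 / 8 = $18,799.

$18,799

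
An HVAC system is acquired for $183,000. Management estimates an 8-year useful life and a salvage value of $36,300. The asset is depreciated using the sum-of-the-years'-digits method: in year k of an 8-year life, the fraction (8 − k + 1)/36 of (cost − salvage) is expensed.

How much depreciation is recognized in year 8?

$4,075

Depreciable base = $183,000 − $36,300 = $146,700.
Sum of the years' digits = 8+7+6+5+4+3+2+1 = 36.
Year 1: $146,700 × 8/36 = $32,600. Book value $150,400.
Year 2: $146,700 × 7/36 = $28,525. Book value $121,875.
Year 3: $146,700 × 6/36 = $24,450. Book value $97,425.
Year 4: $146,700 × 5/36 = $20,375. Book value $77,050.
Year 5: $146,700 × 4/36 = $16,300. Book value $60,750.
Year 6: $146,700 × 3/36 = $12,225. Book value $48,525.
Year 7: $146,700 × 2/36 = $8,150. Book value $40,375.
Year 8: $146,700 × 1/36 = $4,075. Book value $36,300.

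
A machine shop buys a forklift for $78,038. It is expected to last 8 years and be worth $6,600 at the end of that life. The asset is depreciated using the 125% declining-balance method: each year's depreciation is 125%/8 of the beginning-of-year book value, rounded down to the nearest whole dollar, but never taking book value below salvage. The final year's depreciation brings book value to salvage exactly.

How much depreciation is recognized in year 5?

Depreciable base = $78,038 − $6,600 = $71,438.
Year 1: ⌊$78,038 × 125%/8⌋ = $12,193. Book value $65,845.
Year 2: ⌊$65,845 × 125%/8⌋ = $10,288. Book value $55,557.
Year 3: ⌊$55,557 × 125%/8⌋ = $8,680. Book value $46,877.
Year 4: ⌊$46,877 × 125%/8⌋ = $7,324. Book value $39,553.
Year 5: ⌊$39,553 × 125%/8⌋ = $6,180. Book value $33,373.

$6,180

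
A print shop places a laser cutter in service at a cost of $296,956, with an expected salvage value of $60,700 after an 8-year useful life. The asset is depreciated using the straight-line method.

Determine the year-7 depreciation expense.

Depreciable base = $296,956 − $60,700 = $236,256.
Annual expense = $236,256 / 8 = $29,532.

$29,532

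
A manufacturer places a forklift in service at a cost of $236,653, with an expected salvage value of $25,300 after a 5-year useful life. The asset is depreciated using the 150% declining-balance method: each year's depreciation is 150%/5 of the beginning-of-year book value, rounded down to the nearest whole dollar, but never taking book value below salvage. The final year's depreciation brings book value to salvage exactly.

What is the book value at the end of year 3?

Depreciable base = $236,653 − $25,300 = $211,353.
Year 1: ⌊$236,653 × 150%/5⌋ = $70,995. Book value $165,658.
Year 2: ⌊$165,658 × 150%/5⌋ = $49,697. Book value $115,961.
Year 3: ⌊$115,961 × 150%/5⌋ = $34,788. Book value $81,173.

$81,173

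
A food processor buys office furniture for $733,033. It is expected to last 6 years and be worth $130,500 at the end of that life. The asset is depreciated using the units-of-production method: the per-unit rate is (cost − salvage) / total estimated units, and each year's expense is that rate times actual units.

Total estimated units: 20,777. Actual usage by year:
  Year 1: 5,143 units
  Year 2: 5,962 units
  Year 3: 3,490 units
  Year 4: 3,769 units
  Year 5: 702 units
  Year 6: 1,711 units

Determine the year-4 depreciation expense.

$109,301

Depreciable base = $733,033 − $130,500 = $602,533.
Rate = $602,533 / 20,777 units = $29 per unit.
Year 1: 5,143 × $29 = $149,147. Book value $583,886.
Year 2: 5,962 × $29 = $172,898. Book value $410,988.
Year 3: 3,490 × $29 = $101,210. Book value $309,778.
Year 4: 3,769 × $29 = $109,301. Book value $200,477.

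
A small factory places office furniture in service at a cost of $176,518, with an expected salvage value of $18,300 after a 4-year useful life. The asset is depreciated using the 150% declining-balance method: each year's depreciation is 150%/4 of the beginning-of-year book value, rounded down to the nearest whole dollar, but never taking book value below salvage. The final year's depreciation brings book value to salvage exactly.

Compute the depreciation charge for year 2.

$41,371

Depreciable base = $176,518 − $18,300 = $158,218.
Year 1: ⌊$176,518 × 150%/4⌋ = $66,194. Book value $110,324.
Year 2: ⌊$110,324 × 150%/4⌋ = $41,371. Book value $68,953.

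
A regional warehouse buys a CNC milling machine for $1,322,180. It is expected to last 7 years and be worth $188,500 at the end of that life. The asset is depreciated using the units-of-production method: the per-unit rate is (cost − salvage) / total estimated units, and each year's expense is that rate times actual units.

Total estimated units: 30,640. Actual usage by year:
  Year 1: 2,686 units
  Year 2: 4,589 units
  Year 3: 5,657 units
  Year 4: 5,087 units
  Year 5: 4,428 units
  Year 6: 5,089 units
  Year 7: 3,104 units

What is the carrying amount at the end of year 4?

$655,477

Depreciable base = $1,322,180 − $188,500 = $1,133,680.
Rate = $1,133,680 / 30,640 units = $37 per unit.
Year 1: 2,686 × $37 = $99,382. Book value $1,222,798.
Year 2: 4,589 × $37 = $169,793. Book value $1,053,005.
Year 3: 5,657 × $37 = $209,309. Book value $843,696.
Year 4: 5,087 × $37 = $188,219. Book value $655,477.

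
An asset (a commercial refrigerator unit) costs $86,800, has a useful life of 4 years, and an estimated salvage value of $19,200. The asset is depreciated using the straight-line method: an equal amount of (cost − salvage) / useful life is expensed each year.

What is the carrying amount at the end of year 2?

Depreciable base = $86,800 − $19,200 = $67,600.
Annual expense = $67,600 / 4 = $16,900.
End of year 1: book value $69,900.
End of year 2: book value $53,000.

$53,000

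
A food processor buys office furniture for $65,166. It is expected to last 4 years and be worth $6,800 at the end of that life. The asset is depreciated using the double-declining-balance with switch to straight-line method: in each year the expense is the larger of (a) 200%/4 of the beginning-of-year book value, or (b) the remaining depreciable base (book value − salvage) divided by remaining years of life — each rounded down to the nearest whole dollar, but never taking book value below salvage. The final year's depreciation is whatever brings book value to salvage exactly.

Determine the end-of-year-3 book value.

$8,146

Depreciable base = $65,166 − $6,800 = $58,366.
Year 1: DB = ⌊$65,166 × 200%/4⌋ = $32,583; SL = ⌊$58,366/4⌋ = $14,591 → take DB $32,583. Book value $32,583.
Year 2: DB = ⌊$32,583 × 200%/4⌋ = $16,291; SL = ⌊$25,783/3⌋ = $8,594 → take DB $16,291. Book value $16,292.
Year 3: DB = ⌊$16,292 × 200%/4⌋ = $8,146; SL = ⌊$9,492/2⌋ = $4,746 → take DB $8,146. Book value $8,146.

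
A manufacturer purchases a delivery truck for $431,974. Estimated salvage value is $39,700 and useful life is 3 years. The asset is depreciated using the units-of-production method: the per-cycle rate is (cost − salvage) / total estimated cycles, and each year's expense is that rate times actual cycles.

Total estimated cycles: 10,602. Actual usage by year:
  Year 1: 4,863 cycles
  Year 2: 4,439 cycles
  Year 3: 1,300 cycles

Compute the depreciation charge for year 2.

Depreciable base = $431,974 − $39,700 = $392,274.
Rate = $392,274 / 10,602 cycles = $37 per cycle.
Year 1: 4,863 × $37 = $179,931. Book value $252,043.
Year 2: 4,439 × $37 = $164,243. Book value $87,800.

$164,243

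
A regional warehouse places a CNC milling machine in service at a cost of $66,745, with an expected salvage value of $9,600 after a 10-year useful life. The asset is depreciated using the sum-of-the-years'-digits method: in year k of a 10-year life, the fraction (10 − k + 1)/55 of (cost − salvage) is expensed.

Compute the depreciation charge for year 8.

Depreciable base = $66,745 − $9,600 = $57,145.
Sum of the years' digits = 10+9+8+7+6+5+4+3+2+1 = 55.
Year 1: $57,145 × 10/55 = $10,390. Book value $56,355.
Year 2: $57,145 × 9/55 = $9,351. Book value $47,004.
Year 3: $57,145 × 8/55 = $8,312. Book value $38,692.
Year 4: $57,145 × 7/55 = $7,273. Book value $31,419.
Year 5: $57,145 × 6/55 = $6,234. Book value $25,185.
Year 6: $57,145 × 5/55 = $5,195. Book value $19,990.
Year 7: $57,145 × 4/55 = $4,156. Book value $15,834.
Year 8: $57,145 × 3/55 = $3,117. Book value $12,717.

$3,117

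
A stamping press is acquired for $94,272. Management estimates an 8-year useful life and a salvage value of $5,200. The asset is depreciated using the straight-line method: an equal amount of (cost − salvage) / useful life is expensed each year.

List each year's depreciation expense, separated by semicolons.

$11,134; $11,134; $11,134; $11,134; $11,134; $11,134; $11,134; $11,134

Depreciable base = $94,272 − $5,200 = $89,072.
Annual expense = $89,072 / 8 = $11,134.
End of year 1: book value $83,138.
End of year 2: book value $72,004.
End of year 3: book value $60,870.
End of year 4: book value $49,736.
End of year 5: book value $38,602.
End of year 6: book value $27,468.
End of year 7: book value $16,334.
End of year 8: book value $5,200.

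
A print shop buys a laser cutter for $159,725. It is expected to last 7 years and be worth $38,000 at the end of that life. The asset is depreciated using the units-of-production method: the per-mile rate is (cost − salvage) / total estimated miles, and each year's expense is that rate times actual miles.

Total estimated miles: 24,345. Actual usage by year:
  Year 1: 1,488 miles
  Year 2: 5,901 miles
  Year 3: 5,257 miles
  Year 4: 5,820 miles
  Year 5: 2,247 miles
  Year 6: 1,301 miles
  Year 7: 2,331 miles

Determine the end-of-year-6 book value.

$49,655

Depreciable base = $159,725 − $38,000 = $121,725.
Rate = $121,725 / 24,345 miles = $5 per mile.
Year 1: 1,488 × $5 = $7,440. Book value $152,285.
Year 2: 5,901 × $5 = $29,505. Book value $122,780.
Year 3: 5,257 × $5 = $26,285. Book value $96,495.
Year 4: 5,820 × $5 = $29,100. Book value $67,395.
Year 5: 2,247 × $5 = $11,235. Book value $56,160.
Year 6: 1,301 × $5 = $6,505. Book value $49,655.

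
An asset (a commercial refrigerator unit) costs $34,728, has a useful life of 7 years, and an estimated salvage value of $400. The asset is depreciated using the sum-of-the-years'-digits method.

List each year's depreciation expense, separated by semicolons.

Depreciable base = $34,728 − $400 = $34,328.
Sum of the years' digits = 7+6+5+4+3+2+1 = 28.
Year 1: $34,328 × 7/28 = $8,582. Book value $26,146.
Year 2: $34,328 × 6/28 = $7,356. Book value $18,790.
Year 3: $34,328 × 5/28 = $6,130. Book value $12,660.
Year 4: $34,328 × 4/28 = $4,904. Book value $7,756.
Year 5: $34,328 × 3/28 = $3,678. Book value $4,078.
Year 6: $34,328 × 2/28 = $2,452. Book value $1,626.
Year 7: $34,328 × 1/28 = $1,226. Book value $400.

$8,582; $7,356; $6,130; $4,904; $3,678; $2,452; $1,226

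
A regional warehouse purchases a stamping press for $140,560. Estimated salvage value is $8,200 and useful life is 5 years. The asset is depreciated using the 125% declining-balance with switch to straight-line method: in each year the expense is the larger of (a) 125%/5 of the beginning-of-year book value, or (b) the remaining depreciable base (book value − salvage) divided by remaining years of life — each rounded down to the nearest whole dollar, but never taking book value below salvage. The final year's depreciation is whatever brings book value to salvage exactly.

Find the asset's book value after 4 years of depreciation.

$31,822

Depreciable base = $140,560 − $8,200 = $132,360.
Year 1: DB = ⌊$140,560 × 125%/5⌋ = $35,140; SL = ⌊$132,360/5⌋ = $26,472 → take DB $35,140. Book value $105,420.
Year 2: DB = ⌊$105,420 × 125%/5⌋ = $26,355; SL = ⌊$97,220/4⌋ = $24,305 → take DB $26,355. Book value $79,065.
Year 3: DB = ⌊$79,065 × 125%/5⌋ = $19,766; SL = ⌊$70,865/3⌋ = $23,621 → take SL $23,621. Book value $55,444.
Year 4: DB = ⌊$55,444 × 125%/5⌋ = $13,861; SL = ⌊$47,244/2⌋ = $23,622 → take SL $23,622. Book value $31,822.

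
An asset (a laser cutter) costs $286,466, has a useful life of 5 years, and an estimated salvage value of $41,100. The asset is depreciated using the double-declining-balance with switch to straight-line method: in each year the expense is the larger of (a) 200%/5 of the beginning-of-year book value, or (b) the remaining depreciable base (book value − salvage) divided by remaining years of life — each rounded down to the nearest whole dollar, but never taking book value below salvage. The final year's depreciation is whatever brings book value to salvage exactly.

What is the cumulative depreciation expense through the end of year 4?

$245,366

Depreciable base = $286,466 − $41,100 = $245,366.
Year 1: DB = ⌊$286,466 × 200%/5⌋ = $114,586; SL = ⌊$245,366/5⌋ = $49,073 → take DB $114,586. Book value $171,880.
Year 2: DB = ⌊$171,880 × 200%/5⌋ = $68,752; SL = ⌊$130,780/4⌋ = $32,695 → take DB $68,752. Book value $103,128.
Year 3: DB = ⌊$103,128 × 200%/5⌋ = $41,251; SL = ⌊$62,028/3⌋ = $20,676 → take DB $41,251. Book value $61,877.
Year 4: DB = ⌊$61,877 × 200%/5⌋ = $24,750; SL = ⌊$20,777/2⌋ = $10,388 → take DB $24,750, capped at $20,777. Book value $41,100.
Accumulated through year 4 = $286,466 − $41,100 = $245,366.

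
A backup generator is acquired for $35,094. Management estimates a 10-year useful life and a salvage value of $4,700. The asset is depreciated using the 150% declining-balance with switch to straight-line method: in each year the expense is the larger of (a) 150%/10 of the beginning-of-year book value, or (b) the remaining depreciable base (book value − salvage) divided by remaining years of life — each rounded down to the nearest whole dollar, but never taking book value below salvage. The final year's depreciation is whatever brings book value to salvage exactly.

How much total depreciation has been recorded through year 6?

$21,856

Depreciable base = $35,094 − $4,700 = $30,394.
Year 1: DB = ⌊$35,094 × 150%/10⌋ = $5,264; SL = ⌊$30,394/10⌋ = $3,039 → take DB $5,264. Book value $29,830.
Year 2: DB = ⌊$29,830 × 150%/10⌋ = $4,474; SL = ⌊$25,130/9⌋ = $2,792 → take DB $4,474. Book value $25,356.
Year 3: DB = ⌊$25,356 × 150%/10⌋ = $3,803; SL = ⌊$20,656/8⌋ = $2,582 → take DB $3,803. Book value $21,553.
Year 4: DB = ⌊$21,553 × 150%/10⌋ = $3,232; SL = ⌊$16,853/7⌋ = $2,407 → take DB $3,232. Book value $18,321.
Year 5: DB = ⌊$18,321 × 150%/10⌋ = $2,748; SL = ⌊$13,621/6⌋ = $2,270 → take DB $2,748. Book value $15,573.
Year 6: DB = ⌊$15,573 × 150%/10⌋ = $2,335; SL = ⌊$10,873/5⌋ = $2,174 → take DB $2,335. Book value $13,238.
Accumulated through year 6 = $35,094 − $13,238 = $21,856.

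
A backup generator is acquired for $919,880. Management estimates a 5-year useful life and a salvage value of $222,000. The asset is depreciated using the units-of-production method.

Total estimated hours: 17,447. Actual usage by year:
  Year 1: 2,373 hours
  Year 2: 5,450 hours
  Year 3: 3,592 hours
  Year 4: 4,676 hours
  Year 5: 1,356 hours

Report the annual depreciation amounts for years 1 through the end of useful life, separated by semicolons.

Depreciable base = $919,880 − $222,000 = $697,880.
Rate = $697,880 / 17,447 hours = $40 per hour.
Year 1: 2,373 × $40 = $94,920. Book value $824,960.
Year 2: 5,450 × $40 = $218,000. Book value $606,960.
Year 3: 3,592 × $40 = $143,680. Book value $463,280.
Year 4: 4,676 × $40 = $187,040. Book value $276,240.
Year 5: 1,356 × $40 = $54,240. Book value $222,000.

$94,920; $218,000; $143,680; $187,040; $54,240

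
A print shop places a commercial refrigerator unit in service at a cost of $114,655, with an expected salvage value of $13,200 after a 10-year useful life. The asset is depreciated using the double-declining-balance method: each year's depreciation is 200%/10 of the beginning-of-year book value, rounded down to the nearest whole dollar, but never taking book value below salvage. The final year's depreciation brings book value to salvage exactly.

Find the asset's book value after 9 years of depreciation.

Depreciable base = $114,655 − $13,200 = $101,455.
Year 1: ⌊$114,655 × 200%/10⌋ = $22,931. Book value $91,724.
Year 2: ⌊$91,724 × 200%/10⌋ = $18,344. Book value $73,380.
Year 3: ⌊$73,380 × 200%/10⌋ = $14,676. Book value $58,704.
Year 4: ⌊$58,704 × 200%/10⌋ = $11,740. Book value $46,964.
Year 5: ⌊$46,964 × 200%/10⌋ = $9,392. Book value $37,572.
Year 6: ⌊$37,572 × 200%/10⌋ = $7,514. Book value $30,058.
Year 7: ⌊$30,058 × 200%/10⌋ = $6,011. Book value $24,047.
Year 8: ⌊$24,047 × 200%/10⌋ = $4,809. Book value $19,238.
Year 9: ⌊$19,238 × 200%/10⌋ = $3,847. Book value $15,391.

$15,391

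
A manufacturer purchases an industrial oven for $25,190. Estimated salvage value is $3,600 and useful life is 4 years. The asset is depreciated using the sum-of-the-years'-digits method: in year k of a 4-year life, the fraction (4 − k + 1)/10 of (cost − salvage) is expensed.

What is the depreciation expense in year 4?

$2,159

Depreciable base = $25,190 − $3,600 = $21,590.
Sum of the years' digits = 4+3+2+1 = 10.
Year 1: $21,590 × 4/10 = $8,636. Book value $16,554.
Year 2: $21,590 × 3/10 = $6,477. Book value $10,077.
Year 3: $21,590 × 2/10 = $4,318. Book value $5,759.
Year 4: $21,590 × 1/10 = $2,159. Book value $3,600.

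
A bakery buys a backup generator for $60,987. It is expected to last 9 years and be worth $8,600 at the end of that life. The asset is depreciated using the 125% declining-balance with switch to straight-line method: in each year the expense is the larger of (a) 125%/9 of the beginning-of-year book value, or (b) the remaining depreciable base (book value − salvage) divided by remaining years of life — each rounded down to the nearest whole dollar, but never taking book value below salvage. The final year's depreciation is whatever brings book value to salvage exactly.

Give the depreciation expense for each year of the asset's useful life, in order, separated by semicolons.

Depreciable base = $60,987 − $8,600 = $52,387.
Year 1: DB = ⌊$60,987 × 125%/9⌋ = $8,470; SL = ⌊$52,387/9⌋ = $5,820 → take DB $8,470. Book value $52,517.
Year 2: DB = ⌊$52,517 × 125%/9⌋ = $7,294; SL = ⌊$43,917/8⌋ = $5,489 → take DB $7,294. Book value $45,223.
Year 3: DB = ⌊$45,223 × 125%/9⌋ = $6,280; SL = ⌊$36,623/7⌋ = $5,231 → take DB $6,280. Book value $38,943.
Year 4: DB = ⌊$38,943 × 125%/9⌋ = $5,408; SL = ⌊$30,343/6⌋ = $5,057 → take DB $5,408. Book value $33,535.
Year 5: DB = ⌊$33,535 × 125%/9⌋ = $4,657; SL = ⌊$24,935/5⌋ = $4,987 → take SL $4,987. Book value $28,548.
Year 6: DB = ⌊$28,548 × 125%/9⌋ = $3,965; SL = ⌊$19,948/4⌋ = $4,987 → take SL $4,987. Book value $23,561.
Year 7: DB = ⌊$23,561 × 125%/9⌋ = $3,272; SL = ⌊$14,961/3⌋ = $4,987 → take SL $4,987. Book value $18,574.
Year 8: DB = ⌊$18,574 × 125%/9⌋ = $2,579; SL = ⌊$9,974/2⌋ = $4,987 → take SL $4,987. Book value $13,587.
Year 9 (final): $13,587 − $8,600 = $4,987. Book value $8,600.

$8,470; $7,294; $6,280; $5,408; $4,987; $4,987; $4,987; $4,987; $4,987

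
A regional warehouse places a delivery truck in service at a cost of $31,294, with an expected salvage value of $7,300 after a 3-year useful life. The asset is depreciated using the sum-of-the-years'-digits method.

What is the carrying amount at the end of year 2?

Depreciable base = $31,294 − $7,300 = $23,994.
Sum of the years' digits = 3+2+1 = 6.
Year 1: $23,994 × 3/6 = $11,997. Book value $19,297.
Year 2: $23,994 × 2/6 = $7,998. Book value $11,299.

$11,299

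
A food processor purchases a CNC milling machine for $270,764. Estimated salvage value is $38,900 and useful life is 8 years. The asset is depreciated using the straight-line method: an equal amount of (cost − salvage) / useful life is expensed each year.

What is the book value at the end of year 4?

$154,832

Depreciable base = $270,764 − $38,900 = $231,864.
Annual expense = $231,864 / 8 = $28,983.
End of year 1: book value $241,781.
End of year 2: book value $212,798.
End of year 3: book value $183,815.
End of year 4: book value $154,832.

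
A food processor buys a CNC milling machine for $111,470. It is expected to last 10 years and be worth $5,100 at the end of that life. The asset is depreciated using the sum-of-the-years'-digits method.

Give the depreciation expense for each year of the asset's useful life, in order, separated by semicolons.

Depreciable base = $111,470 − $5,100 = $106,370.
Sum of the years' digits = 10+9+8+7+6+5+4+3+2+1 = 55.
Year 1: $106,370 × 10/55 = $19,340. Book value $92,130.
Year 2: $106,370 × 9/55 = $17,406. Book value $74,724.
Year 3: $106,370 × 8/55 = $15,472. Book value $59,252.
Year 4: $106,370 × 7/55 = $13,538. Book value $45,714.
Year 5: $106,370 × 6/55 = $11,604. Book value $34,110.
Year 6: $106,370 × 5/55 = $9,670. Book value $24,440.
Year 7: $106,370 × 4/55 = $7,736. Book value $16,704.
Year 8: $106,370 × 3/55 = $5,802. Book value $10,902.
Year 9: $106,370 × 2/55 = $3,868. Book value $7,034.
Year 10: $106,370 × 1/55 = $1,934. Book value $5,100.

$19,340; $17,406; $15,472; $13,538; $11,604; $9,670; $7,736; $5,802; $3,868; $1,934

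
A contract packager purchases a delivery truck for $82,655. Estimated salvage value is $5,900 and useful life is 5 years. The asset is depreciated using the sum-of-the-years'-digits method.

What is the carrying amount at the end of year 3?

$21,251

Depreciable base = $82,655 − $5,900 = $76,755.
Sum of the years' digits = 5+4+3+2+1 = 15.
Year 1: $76,755 × 5/15 = $25,585. Book value $57,070.
Year 2: $76,755 × 4/15 = $20,468. Book value $36,602.
Year 3: $76,755 × 3/15 = $15,351. Book value $21,251.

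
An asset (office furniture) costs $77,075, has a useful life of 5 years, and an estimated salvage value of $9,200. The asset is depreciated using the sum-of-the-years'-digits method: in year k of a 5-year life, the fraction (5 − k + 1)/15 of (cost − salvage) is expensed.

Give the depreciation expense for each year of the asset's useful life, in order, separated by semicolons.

Depreciable base = $77,075 − $9,200 = $67,875.
Sum of the years' digits = 5+4+3+2+1 = 15.
Year 1: $67,875 × 5/15 = $22,625. Book value $54,450.
Year 2: $67,875 × 4/15 = $18,100. Book value $36,350.
Year 3: $67,875 × 3/15 = $13,575. Book value $22,775.
Year 4: $67,875 × 2/15 = $9,050. Book value $13,725.
Year 5: $67,875 × 1/15 = $4,525. Book value $9,200.

$22,625; $18,100; $13,575; $9,050; $4,525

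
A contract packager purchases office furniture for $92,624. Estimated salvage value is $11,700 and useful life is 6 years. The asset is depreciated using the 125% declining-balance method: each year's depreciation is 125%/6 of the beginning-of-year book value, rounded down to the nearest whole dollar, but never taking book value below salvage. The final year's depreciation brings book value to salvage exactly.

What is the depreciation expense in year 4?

$9,574

Depreciable base = $92,624 − $11,700 = $80,924.
Year 1: ⌊$92,624 × 125%/6⌋ = $19,296. Book value $73,328.
Year 2: ⌊$73,328 × 125%/6⌋ = $15,276. Book value $58,052.
Year 3: ⌊$58,052 × 125%/6⌋ = $12,094. Book value $45,958.
Year 4: ⌊$45,958 × 125%/6⌋ = $9,574. Book value $36,384.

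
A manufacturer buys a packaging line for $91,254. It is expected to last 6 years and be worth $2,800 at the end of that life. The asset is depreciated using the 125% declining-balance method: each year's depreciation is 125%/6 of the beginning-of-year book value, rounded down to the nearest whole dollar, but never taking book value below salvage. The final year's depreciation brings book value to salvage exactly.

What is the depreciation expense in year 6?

$25,579

Depreciable base = $91,254 − $2,800 = $88,454.
Year 1: ⌊$91,254 × 125%/6⌋ = $19,011. Book value $72,243.
Year 2: ⌊$72,243 × 125%/6⌋ = $15,050. Book value $57,193.
Year 3: ⌊$57,193 × 125%/6⌋ = $11,915. Book value $45,278.
Year 4: ⌊$45,278 × 125%/6⌋ = $9,432. Book value $35,846.
Year 5: ⌊$35,846 × 125%/6⌋ = $7,467. Book value $28,379.
Year 6 (final): $28,379 − $2,800 = $25,579. Book value $2,800.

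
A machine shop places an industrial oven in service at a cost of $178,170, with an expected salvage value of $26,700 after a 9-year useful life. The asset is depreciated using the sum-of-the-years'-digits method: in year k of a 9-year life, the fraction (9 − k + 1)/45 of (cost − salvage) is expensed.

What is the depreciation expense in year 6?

$13,464

Depreciable base = $178,170 − $26,700 = $151,470.
Sum of the years' digits = 9+8+7+6+5+4+3+2+1 = 45.
Year 1: $151,470 × 9/45 = $30,294. Book value $147,876.
Year 2: $151,470 × 8/45 = $26,928. Book value $120,948.
Year 3: $151,470 × 7/45 = $23,562. Book value $97,386.
Year 4: $151,470 × 6/45 = $20,196. Book value $77,190.
Year 5: $151,470 × 5/45 = $16,830. Book value $60,360.
Year 6: $151,470 × 4/45 = $13,464. Book value $46,896.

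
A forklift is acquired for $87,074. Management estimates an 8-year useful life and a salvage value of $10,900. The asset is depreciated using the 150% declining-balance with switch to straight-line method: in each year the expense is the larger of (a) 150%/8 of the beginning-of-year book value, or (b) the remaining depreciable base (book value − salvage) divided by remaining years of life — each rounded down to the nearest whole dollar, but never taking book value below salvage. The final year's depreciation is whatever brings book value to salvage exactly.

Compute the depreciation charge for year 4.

$8,757

Depreciable base = $87,074 − $10,900 = $76,174.
Year 1: DB = ⌊$87,074 × 150%/8⌋ = $16,326; SL = ⌊$76,174/8⌋ = $9,521 → take DB $16,326. Book value $70,748.
Year 2: DB = ⌊$70,748 × 150%/8⌋ = $13,265; SL = ⌊$59,848/7⌋ = $8,549 → take DB $13,265. Book value $57,483.
Year 3: DB = ⌊$57,483 × 150%/8⌋ = $10,778; SL = ⌊$46,583/6⌋ = $7,763 → take DB $10,778. Book value $46,705.
Year 4: DB = ⌊$46,705 × 150%/8⌋ = $8,757; SL = ⌊$35,805/5⌋ = $7,161 → take DB $8,757. Book value $37,948.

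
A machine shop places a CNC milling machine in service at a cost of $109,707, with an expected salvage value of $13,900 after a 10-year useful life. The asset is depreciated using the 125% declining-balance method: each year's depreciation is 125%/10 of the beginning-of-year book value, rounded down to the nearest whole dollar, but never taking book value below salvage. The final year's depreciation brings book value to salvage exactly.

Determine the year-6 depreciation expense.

$7,033

Depreciable base = $109,707 − $13,900 = $95,807.
Year 1: ⌊$109,707 × 125%/10⌋ = $13,713. Book value $95,994.
Year 2: ⌊$95,994 × 125%/10⌋ = $11,999. Book value $83,995.
Year 3: ⌊$83,995 × 125%/10⌋ = $10,499. Book value $73,496.
Year 4: ⌊$73,496 × 125%/10⌋ = $9,187. Book value $64,309.
Year 5: ⌊$64,309 × 125%/10⌋ = $8,038. Book value $56,271.
Year 6: ⌊$56,271 × 125%/10⌋ = $7,033. Book value $49,238.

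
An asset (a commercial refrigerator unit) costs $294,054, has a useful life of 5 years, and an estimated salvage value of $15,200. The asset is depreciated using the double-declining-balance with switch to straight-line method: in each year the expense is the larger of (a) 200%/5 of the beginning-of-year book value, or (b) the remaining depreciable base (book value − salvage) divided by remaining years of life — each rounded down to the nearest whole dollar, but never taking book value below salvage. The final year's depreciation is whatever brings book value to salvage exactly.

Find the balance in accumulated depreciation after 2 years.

$188,194

Depreciable base = $294,054 − $15,200 = $278,854.
Year 1: DB = ⌊$294,054 × 200%/5⌋ = $117,621; SL = ⌊$278,854/5⌋ = $55,770 → take DB $117,621. Book value $176,433.
Year 2: DB = ⌊$176,433 × 200%/5⌋ = $70,573; SL = ⌊$161,233/4⌋ = $40,308 → take DB $70,573. Book value $105,860.
Accumulated through year 2 = $294,054 − $105,860 = $188,194.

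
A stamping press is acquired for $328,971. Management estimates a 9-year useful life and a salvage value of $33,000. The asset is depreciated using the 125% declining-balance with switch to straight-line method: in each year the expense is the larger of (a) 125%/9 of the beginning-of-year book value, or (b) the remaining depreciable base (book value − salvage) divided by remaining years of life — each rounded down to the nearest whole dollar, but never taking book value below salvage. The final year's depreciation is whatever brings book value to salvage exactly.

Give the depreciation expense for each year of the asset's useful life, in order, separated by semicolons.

$45,690; $39,344; $33,880; $29,509; $29,509; $29,509; $29,510; $29,510; $29,510

Depreciable base = $328,971 − $33,000 = $295,971.
Year 1: DB = ⌊$328,971 × 125%/9⌋ = $45,690; SL = ⌊$295,971/9⌋ = $32,885 → take DB $45,690. Book value $283,281.
Year 2: DB = ⌊$283,281 × 125%/9⌋ = $39,344; SL = ⌊$250,281/8⌋ = $31,285 → take DB $39,344. Book value $243,937.
Year 3: DB = ⌊$243,937 × 125%/9⌋ = $33,880; SL = ⌊$210,937/7⌋ = $30,133 → take DB $33,880. Book value $210,057.
Year 4: DB = ⌊$210,057 × 125%/9⌋ = $29,174; SL = ⌊$177,057/6⌋ = $29,509 → take SL $29,509. Book value $180,548.
Year 5: DB = ⌊$180,548 × 125%/9⌋ = $25,076; SL = ⌊$147,548/5⌋ = $29,509 → take SL $29,509. Book value $151,039.
Year 6: DB = ⌊$151,039 × 125%/9⌋ = $20,977; SL = ⌊$118,039/4⌋ = $29,509 → take SL $29,509. Book value $121,530.
Year 7: DB = ⌊$121,530 × 125%/9⌋ = $16,879; SL = ⌊$88,530/3⌋ = $29,510 → take SL $29,510. Book value $92,020.
Year 8: DB = ⌊$92,020 × 125%/9⌋ = $12,780; SL = ⌊$59,020/2⌋ = $29,510 → take SL $29,510. Book value $62,510.
Year 9 (final): $62,510 − $33,000 = $29,510. Book value $33,000.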